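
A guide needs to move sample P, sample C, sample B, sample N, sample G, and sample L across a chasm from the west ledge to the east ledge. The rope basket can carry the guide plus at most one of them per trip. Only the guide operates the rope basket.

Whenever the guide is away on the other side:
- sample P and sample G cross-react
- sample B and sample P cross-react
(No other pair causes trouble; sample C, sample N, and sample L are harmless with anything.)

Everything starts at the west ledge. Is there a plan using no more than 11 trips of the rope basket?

Counting alone: the guide can take at most 1 across per trip to the east ledge, so moving all 6 needs at least 6 loaded trips out, with a return between consecutive ones — at least 11 crossings.
The safety rule pushes this higher. Following every safe sequence of crossings, the most of the 6 that can be at the east ledge as the rope basket arrives there on crossing 11 is 5 — never all 6.
So the move cannot be finished within 11 crossings. (The shortest complete plan takes 13:)
1. Guide goes to the east ledge with sample P.
2. Guide goes back to the west ledge alone.
3. Guide goes to the east ledge with sample C.
4. Guide goes back to the west ledge alone.
5. Guide goes to the east ledge with sample B.
6. Guide goes back to the west ledge with sample P.
7. Guide goes to the east ledge with sample G.
8. Guide goes back to the west ledge alone.
9. Guide goes to the east ledge with sample N.
10. Guide goes back to the west ledge alone.
11. Guide goes to the east ledge with sample L.
12. Guide goes back to the west ledge alone.
13. Guide goes to the east ledge with sample P.

No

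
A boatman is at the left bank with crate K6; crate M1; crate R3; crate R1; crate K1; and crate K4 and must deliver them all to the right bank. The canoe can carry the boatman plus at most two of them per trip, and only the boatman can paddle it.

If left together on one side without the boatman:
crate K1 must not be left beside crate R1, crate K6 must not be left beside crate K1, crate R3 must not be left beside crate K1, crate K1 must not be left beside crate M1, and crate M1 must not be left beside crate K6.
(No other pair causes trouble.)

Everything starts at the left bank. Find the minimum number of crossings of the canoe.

Counting alone: the boatman can take at most 2 across per trip to the right bank, so moving all 6 needs at least 3 loaded trips out, with a return between consecutive ones — at least 5 crossings.
The safety rule pushes this higher. Following every safe sequence of crossings, the most of the 6 that can be at the right bank as the canoe arrives there on crossings 5, 7 is 4, 5 respectively — never all 6.
So no plan with fewer than 9 crossings exists, and this one achieves 9:
1. Boatman goes to the right bank with crate K1 and crate K6.  [the left bank: crate K4, crate M1, crate R1, crate R3 | the right bank: crate K1, crate K6]
2. Boatman goes back to the left bank with crate K6.  [the left bank: crate K4, crate K6, crate M1, crate R1, crate R3 | the right bank: crate K1]
3. Boatman goes to the right bank with crate K6 and crate R3.  [the left bank: crate K4, crate M1, crate R1 | the right bank: crate K1, crate K6, crate R3]
4. Boatman goes back to the left bank with crate K1.  [the left bank: crate K1, crate K4, crate M1, crate R1 | the right bank: crate K6, crate R3]
5. Boatman goes to the right bank with crate M1 and crate R1.  [the left bank: crate K1, crate K4 | the right bank: crate K6, crate M1, crate R1, crate R3]
6. Boatman goes back to the left bank with crate K6.  [the left bank: crate K1, crate K4, crate K6 | the right bank: crate M1, crate R1, crate R3]
7. Boatman goes to the right bank with crate K4 and crate K6.  [the left bank: crate K1 | the right bank: crate K4, crate K6, crate M1, crate R1, crate R3]
8. Boatman goes back to the left bank with crate K6.  [the left bank: crate K1, crate K6 | the right bank: crate K4, crate M1, crate R1, crate R3]
9. Boatman goes to the right bank with crate K1 and crate K6.  [the left bank: — | the right bank: crate K1, crate K4, crate K6, crate M1, crate R1, crate R3]

9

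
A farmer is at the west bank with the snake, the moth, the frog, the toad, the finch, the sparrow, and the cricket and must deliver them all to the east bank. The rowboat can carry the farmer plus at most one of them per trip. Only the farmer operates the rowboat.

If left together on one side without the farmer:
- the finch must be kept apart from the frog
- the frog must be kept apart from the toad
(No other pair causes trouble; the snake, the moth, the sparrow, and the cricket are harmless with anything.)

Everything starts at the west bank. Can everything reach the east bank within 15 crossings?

Yes

Yes — this plan uses 15 crossings (≤ 15):
1. Farmer goes to the east bank with the frog.  [the west bank: the cricket, the finch, the moth, the snake, the sparrow, the toad | the east bank: the frog]
2. Farmer goes back to the west bank alone.  [the west bank: the cricket, the finch, the moth, the snake, the sparrow, the toad | the east bank: the frog]
3. Farmer goes to the east bank with the snake.  [the west bank: the cricket, the finch, the moth, the sparrow, the toad | the east bank: the frog, the snake]
4. Farmer goes back to the west bank alone.  [the west bank: the cricket, the finch, the moth, the sparrow, the toad | the east bank: the frog, the snake]
5. Farmer goes to the east bank with the moth.  [the west bank: the cricket, the finch, the sparrow, the toad | the east bank: the frog, the moth, the snake]
6. Farmer goes back to the west bank alone.  [the west bank: the cricket, the finch, the sparrow, the toad | the east bank: the frog, the moth, the snake]
7. Farmer goes to the east bank with the toad.  [the west bank: the cricket, the finch, the sparrow | the east bank: the frog, the moth, the snake, the toad]
8. Farmer goes back to the west bank with the frog.  [the west bank: the cricket, the finch, the frog, the sparrow | the east bank: the moth, the snake, the toad]
9. Farmer goes to the east bank with the finch.  [the west bank: the cricket, the frog, the sparrow | the east bank: the finch, the moth, the snake, the toad]
10. Farmer goes back to the west bank alone.  [the west bank: the cricket, the frog, the sparrow | the east bank: the finch, the moth, the snake, the toad]
11. Farmer goes to the east bank with the sparrow.  [the west bank: the cricket, the frog | the east bank: the finch, the moth, the snake, the sparrow, the toad]
12. Farmer goes back to the west bank alone.  [the west bank: the cricket, the frog | the east bank: the finch, the moth, the snake, the sparrow, the toad]
13. Farmer goes to the east bank with the cricket.  [the west bank: the frog | the east bank: the cricket, the finch, the moth, the snake, the sparrow, the toad]
14. Farmer goes back to the west bank alone.  [the west bank: the frog | the east bank: the cricket, the finch, the moth, the snake, the sparrow, the toad]
15. Farmer goes to the east bank with the frog.  [the west bank: — | the east bank: the cricket, the finch, the frog, the moth, the snake, the sparrow, the toad]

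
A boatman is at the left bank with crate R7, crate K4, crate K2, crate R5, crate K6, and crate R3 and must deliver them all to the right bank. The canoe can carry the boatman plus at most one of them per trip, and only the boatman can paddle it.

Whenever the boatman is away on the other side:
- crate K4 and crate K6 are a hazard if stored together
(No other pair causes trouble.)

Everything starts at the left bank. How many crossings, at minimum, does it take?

11

Counting alone: the boatman can take at most 1 across per trip to the right bank, so moving all 6 needs at least 6 loaded trips out, with a return between consecutive ones — at least 11 crossings.
The plan below uses exactly 11 crossings, so it is optimal:
1. Boatman goes to the right bank with crate K4.
2. Boatman goes back to the left bank alone.
3. Boatman goes to the right bank with crate R7.
4. Boatman goes back to the left bank alone.
5. Boatman goes to the right bank with crate K2.
6. Boatman goes back to the left bank alone.
7. Boatman goes to the right bank with crate R5.
8. Boatman goes back to the left bank alone.
9. Boatman goes to the right bank with crate R3.
10. Boatman goes back to the left bank alone.
11. Boatman goes to the right bank with crate K6.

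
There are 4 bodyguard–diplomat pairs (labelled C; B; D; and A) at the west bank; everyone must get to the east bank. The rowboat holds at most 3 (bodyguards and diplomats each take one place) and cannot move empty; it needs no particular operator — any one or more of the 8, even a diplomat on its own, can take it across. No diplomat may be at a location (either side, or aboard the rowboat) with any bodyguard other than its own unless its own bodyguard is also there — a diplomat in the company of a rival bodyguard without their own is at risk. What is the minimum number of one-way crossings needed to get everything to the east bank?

Counting alone: each trip to the east bank takes at most 3 across and each return brings at least 1 back, so after t trips out (and t−1 returns) at most 3t − (t−1) of the 8 are across; that first reaches 8 at t = 4, so at least 7 crossings are needed.
The safety rule pushes this higher. Following every safe sequence of crossings, the most of the 8 that can be at the east bank as the rowboat arrives there on crossing 7 is 7 — never all 8.
So no plan with fewer than 9 crossings exists, and this one achieves 9:
1. bodyguard C and diplomat C cross → the east bank.
2. bodyguard C crosses ← the west bank.
3. bodyguard B, bodyguard C, and diplomat B cross → the east bank.
4. bodyguard C and diplomat C cross ← the west bank.
5. bodyguard A, bodyguard C, and bodyguard D cross → the east bank.
6. diplomat B crosses ← the west bank.
7. diplomat B and diplomat C cross → the east bank.
8. diplomat C crosses ← the west bank.
9. diplomat A, diplomat C, and diplomat D cross → the east bank.

9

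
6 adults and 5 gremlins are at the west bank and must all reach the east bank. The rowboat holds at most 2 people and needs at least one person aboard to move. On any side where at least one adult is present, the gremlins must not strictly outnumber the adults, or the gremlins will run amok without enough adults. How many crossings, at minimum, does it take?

Counting alone: each trip to the east bank takes at most 2 across and each return brings at least 1 back, so after t trips out (and t−1 returns) at most 2t − (t−1) of the 11 are across; that first reaches 11 at t = 10, so at least 19 crossings are needed.
The plan below uses exactly 19 crossings, so it is optimal:
1. 2 gremlins → the east bank.  (the west bank: 6A 3G; the east bank: 0A 2G)
2. 1 gremlin ← the west bank.  (the west bank: 6A 4G; the east bank: 0A 1G)
3. 2 gremlins → the east bank.  (the west bank: 6A 2G; the east bank: 0A 3G)
4. 1 gremlin ← the west bank.  (the west bank: 6A 3G; the east bank: 0A 2G)
5. 2 adults → the east bank.  (the west bank: 4A 3G; the east bank: 2A 2G)
6. 1 gremlin ← the west bank.  (the west bank: 4A 4G; the east bank: 2A 1G)
7. 1 adult and 1 gremlin → the east bank.  (the west bank: 3A 3G; the east bank: 3A 2G)
8. 1 adult ← the west bank.  (the west bank: 4A 3G; the east bank: 2A 2G)
9. 1 adult and 1 gremlin → the east bank.  (the west bank: 3A 2G; the east bank: 3A 3G)
10. 1 gremlin ← the west bank.  (the west bank: 3A 3G; the east bank: 3A 2G)
11. 1 adult and 1 gremlin → the east bank.  (the west bank: 2A 2G; the east bank: 4A 3G)
12. 1 adult ← the west bank.  (the west bank: 3A 2G; the east bank: 3A 3G)
13. 1 adult and 1 gremlin → the east bank.  (the west bank: 2A 1G; the east bank: 4A 4G)
14. 1 gremlin ← the west bank.  (the west bank: 2A 2G; the east bank: 4A 3G)
15. 1 adult and 1 gremlin → the east bank.  (the west bank: 1A 1G; the east bank: 5A 4G)
16. 1 adult ← the west bank.  (the west bank: 2A 1G; the east bank: 4A 4G)
17. 1 adult and 1 gremlin → the east bank.  (the west bank: 1A 0G; the east bank: 5A 5G)
18. 1 gremlin ← the west bank.  (the west bank: 1A 1G; the east bank: 5A 4G)
19. 1 adult and 1 gremlin → the east bank.  (the west bank: 0A 0G; the east bank: 6A 5G)

19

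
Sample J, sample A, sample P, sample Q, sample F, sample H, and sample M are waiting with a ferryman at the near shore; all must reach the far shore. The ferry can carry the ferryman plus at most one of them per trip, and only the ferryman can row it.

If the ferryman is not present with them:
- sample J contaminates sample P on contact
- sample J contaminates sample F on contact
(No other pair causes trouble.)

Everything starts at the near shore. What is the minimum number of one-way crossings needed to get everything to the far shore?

15

Counting alone: the ferryman can take at most 1 across per trip to the far shore, so moving all 7 needs at least 7 loaded trips out, with a return between consecutive ones — at least 13 crossings.
The safety rule pushes this higher. Following every safe sequence of crossings, the most of the 7 that can be at the far shore as the ferry arrives there on crossing 13 is 6 — never all 7.
So no plan with fewer than 15 crossings exists, and this one achieves 15:
1. Ferryman goes to the far shore with sample J.
2. Ferryman goes back to the near shore alone.
3. Ferryman goes to the far shore with sample A.
4. Ferryman goes back to the near shore alone.
5. Ferryman goes to the far shore with sample P.
6. Ferryman goes back to the near shore with sample J.
7. Ferryman goes to the far shore with sample F.
8. Ferryman goes back to the near shore alone.
9. Ferryman goes to the far shore with sample Q.
10. Ferryman goes back to the near shore alone.
11. Ferryman goes to the far shore with sample H.
12. Ferryman goes back to the near shore alone.
13. Ferryman goes to the far shore with sample M.
14. Ferryman goes back to the near shore alone.
15. Ferryman goes to the far shore with sample J.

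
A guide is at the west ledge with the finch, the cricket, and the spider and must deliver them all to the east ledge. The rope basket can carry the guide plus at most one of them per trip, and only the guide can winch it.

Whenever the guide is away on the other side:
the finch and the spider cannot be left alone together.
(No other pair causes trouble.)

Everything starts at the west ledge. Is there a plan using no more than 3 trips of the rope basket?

Counting alone: the guide can take at most 1 across per trip to the east ledge, so moving all 3 needs at least 3 loaded trips out, with a return between consecutive ones — at least 5 crossings.
Since 3 < 5, 3 crossings cannot be enough. (The shortest complete plan in fact takes 5:)
1. Guide goes to the east ledge with the finch.  [the west ledge: the cricket, the spider | the east ledge: the finch]
2. Guide goes back to the west ledge alone.  [the west ledge: the cricket, the spider | the east ledge: the finch]
3. Guide goes to the east ledge with the cricket.  [the west ledge: the spider | the east ledge: the cricket, the finch]
4. Guide goes back to the west ledge alone.  [the west ledge: the spider | the east ledge: the cricket, the finch]
5. Guide goes to the east ledge with the spider.  [the west ledge: — | the east ledge: the cricket, the finch, the spider]

No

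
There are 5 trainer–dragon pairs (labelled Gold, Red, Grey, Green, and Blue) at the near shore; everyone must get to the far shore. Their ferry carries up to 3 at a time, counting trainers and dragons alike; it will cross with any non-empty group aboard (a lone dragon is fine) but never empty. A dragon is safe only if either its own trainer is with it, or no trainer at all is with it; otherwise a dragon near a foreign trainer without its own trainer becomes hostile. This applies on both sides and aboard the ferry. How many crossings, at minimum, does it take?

Counting alone: each trip to the far shore takes at most 3 across and each return brings at least 1 back, so after t trips out (and t−1 returns) at most 3t − (t−1) of the 10 are across; that first reaches 10 at t = 5, so at least 9 crossings are needed.
The safety rule pushes this higher. Following every safe sequence of crossings, the most of the 10 that can be at the far shore as the ferry arrives there on crossing 9 is 9 — never all 10.
So no plan with fewer than 11 crossings exists, and this one achieves 11:
1. dragon Gold and trainer Gold cross → the far shore.
2. trainer Gold crosses ← the near shore.
3. dragon Green, dragon Grey, and dragon Red cross → the far shore.
4. dragon Gold crosses ← the near shore.
5. trainer Green, trainer Grey, and trainer Red cross → the far shore.
6. dragon Red and trainer Red cross ← the near shore.
7. trainer Blue, trainer Gold, and trainer Red cross → the far shore.
8. dragon Grey crosses ← the near shore.
9. dragon Gold and dragon Red cross → the far shore.
10. dragon Gold crosses ← the near shore.
11. dragon Blue, dragon Gold, and dragon Grey cross → the far shore.

11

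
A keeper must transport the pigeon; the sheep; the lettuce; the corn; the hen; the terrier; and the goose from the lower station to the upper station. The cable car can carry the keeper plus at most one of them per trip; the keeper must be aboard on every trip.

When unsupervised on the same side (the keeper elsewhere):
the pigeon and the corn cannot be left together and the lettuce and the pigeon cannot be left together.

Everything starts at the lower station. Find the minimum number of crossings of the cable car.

Counting alone: the keeper can take at most 1 across per trip to the upper station, so moving all 7 needs at least 7 loaded trips out, with a return between consecutive ones — at least 13 crossings.
The safety rule pushes this higher. Following every safe sequence of crossings, the most of the 7 that can be at the upper station as the cable car arrives there on crossing 13 is 6 — never all 7.
So no plan with fewer than 15 crossings exists, and this one achieves 15:
1. Keeper goes to the upper station with the pigeon.  [the lower station: the corn, the goose, the hen, the lettuce, the sheep, the terrier | the upper station: the pigeon]
2. Keeper goes back to the lower station alone.  [the lower station: the corn, the goose, the hen, the lettuce, the sheep, the terrier | the upper station: the pigeon]
3. Keeper goes to the upper station with the sheep.  [the lower station: the corn, the goose, the hen, the lettuce, the terrier | the upper station: the pigeon, the sheep]
4. Keeper goes back to the lower station alone.  [the lower station: the corn, the goose, the hen, the lettuce, the terrier | the upper station: the pigeon, the sheep]
5. Keeper goes to the upper station with the lettuce.  [the lower station: the corn, the goose, the hen, the terrier | the upper station: the lettuce, the pigeon, the sheep]
6. Keeper goes back to the lower station with the pigeon.  [the lower station: the corn, the goose, the hen, the pigeon, the terrier | the upper station: the lettuce, the sheep]
7. Keeper goes to the upper station with the corn.  [the lower station: the goose, the hen, the pigeon, the terrier | the upper station: the corn, the lettuce, the sheep]
8. Keeper goes back to the lower station alone.  [the lower station: the goose, the hen, the pigeon, the terrier | the upper station: the corn, the lettuce, the sheep]
9. Keeper goes to the upper station with the hen.  [the lower station: the goose, the pigeon, the terrier | the upper station: the corn, the hen, the lettuce, the sheep]
10. Keeper goes back to the lower station alone.  [the lower station: the goose, the pigeon, the terrier | the upper station: the corn, the hen, the lettuce, the sheep]
11. Keeper goes to the upper station with the terrier.  [the lower station: the goose, the pigeon | the upper station: the corn, the hen, the lettuce, the sheep, the terrier]
12. Keeper goes back to the lower station alone.  [the lower station: the goose, the pigeon | the upper station: the corn, the hen, the lettuce, the sheep, the terrier]
13. Keeper goes to the upper station with the goose.  [the lower station: the pigeon | the upper station: the corn, the goose, the hen, the lettuce, the sheep, the terrier]
14. Keeper goes back to the lower station alone.  [the lower station: the pigeon | the upper station: the corn, the goose, the hen, the lettuce, the sheep, the terrier]
15. Keeper goes to the upper station with the pigeon.  [the lower station: — | the upper station: the corn, the goose, the hen, the lettuce, the pigeon, the sheep, the terrier]

15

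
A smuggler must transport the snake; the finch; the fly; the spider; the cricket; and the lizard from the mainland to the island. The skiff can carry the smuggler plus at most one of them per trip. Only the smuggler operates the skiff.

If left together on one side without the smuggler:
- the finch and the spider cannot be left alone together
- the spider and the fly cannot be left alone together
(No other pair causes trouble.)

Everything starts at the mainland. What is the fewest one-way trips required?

Counting alone: the smuggler can take at most 1 across per trip to the island, so moving all 6 needs at least 6 loaded trips out, with a return between consecutive ones — at least 11 crossings.
The safety rule pushes this higher. Following every safe sequence of crossings, the most of the 6 that can be at the island as the skiff arrives there on crossing 11 is 5 — never all 6.
So no plan with fewer than 13 crossings exists, and this one achieves 13:
1. Smuggler goes to the island with the spider.
2. Smuggler goes back to the mainland alone.
3. Smuggler goes to the island with the snake.
4. Smuggler goes back to the mainland alone.
5. Smuggler goes to the island with the finch.
6. Smuggler goes back to the mainland with the spider.
7. Smuggler goes to the island with the fly.
8. Smuggler goes back to the mainland alone.
9. Smuggler goes to the island with the cricket.
10. Smuggler goes back to the mainland alone.
11. Smuggler goes to the island with the lizard.
12. Smuggler goes back to the mainland alone.
13. Smuggler goes to the island with the spider.

13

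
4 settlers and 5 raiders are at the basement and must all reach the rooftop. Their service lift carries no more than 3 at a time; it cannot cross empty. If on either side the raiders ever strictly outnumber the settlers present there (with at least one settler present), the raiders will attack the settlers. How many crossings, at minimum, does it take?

impossible

The raiders already outnumber the settlers at the basement before anyone moves, so the starting position itself is disallowed.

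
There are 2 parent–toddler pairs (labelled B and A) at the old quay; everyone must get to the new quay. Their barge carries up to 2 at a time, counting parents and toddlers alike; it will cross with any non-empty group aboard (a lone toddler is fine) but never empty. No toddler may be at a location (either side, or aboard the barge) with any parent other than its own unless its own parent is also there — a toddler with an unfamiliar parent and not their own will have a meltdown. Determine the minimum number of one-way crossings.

Counting alone: each trip to the new quay takes at most 2 across and each return brings at least 1 back, so after t trips out (and t−1 returns) at most 2t − (t−1) of the 4 are across; that first reaches 4 at t = 3, so at least 5 crossings are needed.
The plan below uses exactly 5 crossings, so it is optimal:
1. parent B and toddler B cross → the new quay.
2. parent B crosses ← the old quay.
3. parent A and parent B cross → the new quay.
4. parent A crosses ← the old quay.
5. parent A and toddler A cross → the new quay.

5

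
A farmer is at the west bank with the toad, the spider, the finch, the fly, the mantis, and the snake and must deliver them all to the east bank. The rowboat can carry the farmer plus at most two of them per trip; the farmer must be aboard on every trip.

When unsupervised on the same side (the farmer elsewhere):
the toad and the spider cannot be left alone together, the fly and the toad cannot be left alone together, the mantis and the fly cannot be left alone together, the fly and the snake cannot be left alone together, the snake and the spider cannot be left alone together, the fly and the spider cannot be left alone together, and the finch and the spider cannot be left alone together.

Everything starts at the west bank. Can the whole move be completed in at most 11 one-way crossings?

Yes

Yes — this plan uses 9 crossings (≤ 11):
1. Farmer goes to the east bank with the fly and the spider.
2. Farmer goes back to the west bank with the spider.
3. Farmer goes to the east bank with the finch and the spider.
4. Farmer goes back to the west bank with the spider.
5. Farmer goes to the east bank with the snake and the toad.
6. Farmer goes back to the west bank with the fly.
7. Farmer goes to the east bank with the mantis and the spider.
8. Farmer goes back to the west bank with the spider.
9. Farmer goes to the east bank with the fly and the spider.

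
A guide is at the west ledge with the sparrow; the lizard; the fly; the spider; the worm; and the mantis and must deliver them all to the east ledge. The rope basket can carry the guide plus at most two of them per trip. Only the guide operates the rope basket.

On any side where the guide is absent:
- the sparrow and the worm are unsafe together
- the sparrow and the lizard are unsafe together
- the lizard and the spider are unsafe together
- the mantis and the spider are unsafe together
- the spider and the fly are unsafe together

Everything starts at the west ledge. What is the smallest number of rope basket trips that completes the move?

7

Counting alone: the guide can take at most 2 across per trip to the east ledge, so moving all 6 needs at least 3 loaded trips out, with a return between consecutive ones — at least 5 crossings.
The safety rule pushes this higher. Following every safe sequence of crossings, the most of the 6 that can be at the east ledge as the rope basket arrives there on crossing 5 is 5 — never all 6.
So no plan with fewer than 7 crossings exists, and this one achieves 7:
1. Guide goes to the east ledge with the sparrow and the spider.  [the west ledge: the fly, the lizard, the mantis, the worm | the east ledge: the sparrow, the spider]
2. Guide goes back to the west ledge alone.  [the west ledge: the fly, the lizard, the mantis, the worm | the east ledge: the sparrow, the spider]
3. Guide goes to the east ledge with the fly and the lizard.  [the west ledge: the mantis, the worm | the east ledge: the fly, the lizard, the sparrow, the spider]
4. Guide goes back to the west ledge with the sparrow and the spider.  [the west ledge: the mantis, the sparrow, the spider, the worm | the east ledge: the fly, the lizard]
5. Guide goes to the east ledge with the mantis and the worm.  [the west ledge: the sparrow, the spider | the east ledge: the fly, the lizard, the mantis, the worm]
6. Guide goes back to the west ledge alone.  [the west ledge: the sparrow, the spider | the east ledge: the fly, the lizard, the mantis, the worm]
7. Guide goes to the east ledge with the sparrow and the spider.  [the west ledge: — | the east ledge: the fly, the lizard, the mantis, the sparrow, the spider, the worm]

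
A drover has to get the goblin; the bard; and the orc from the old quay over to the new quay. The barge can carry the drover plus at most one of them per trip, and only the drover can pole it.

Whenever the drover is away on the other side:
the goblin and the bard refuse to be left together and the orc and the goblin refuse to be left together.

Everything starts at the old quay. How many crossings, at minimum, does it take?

Counting alone: the drover can take at most 1 across per trip to the new quay, so moving all 3 needs at least 3 loaded trips out, with a return between consecutive ones — at least 5 crossings.
The safety rule pushes this higher. Following every safe sequence of crossings, the most of the 3 that can be at the new quay as the barge arrives there on crossing 5 is 2 — never all 3.
So no plan with fewer than 7 crossings exists, and this one achieves 7:
1. Drover goes to the new quay with the goblin.  [the old quay: the bard, the orc | the new quay: the goblin]
2. Drover goes back to the old quay alone.  [the old quay: the bard, the orc | the new quay: the goblin]
3. Drover goes to the new quay with the bard.  [the old quay: the orc | the new quay: the bard, the goblin]
4. Drover goes back to the old quay with the goblin.  [the old quay: the goblin, the orc | the new quay: the bard]
5. Drover goes to the new quay with the orc.  [the old quay: the goblin | the new quay: the bard, the orc]
6. Drover goes back to the old quay alone.  [the old quay: the goblin | the new quay: the bard, the orc]
7. Drover goes to the new quay with the goblin.  [the old quay: — | the new quay: the bard, the goblin, the orc]

7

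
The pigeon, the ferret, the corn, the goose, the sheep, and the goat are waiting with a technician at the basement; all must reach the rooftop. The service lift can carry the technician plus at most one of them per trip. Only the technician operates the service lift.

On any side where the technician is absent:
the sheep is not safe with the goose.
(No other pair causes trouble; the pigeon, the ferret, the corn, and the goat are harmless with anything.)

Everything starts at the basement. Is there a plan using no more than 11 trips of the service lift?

Yes — this plan uses 11 crossings (≤ 11):
1. Technician goes to the rooftop with the goose.  [the basement: the corn, the ferret, the goat, the pigeon, the sheep | the rooftop: the goose]
2. Technician goes back to the basement alone.  [the basement: the corn, the ferret, the goat, the pigeon, the sheep | the rooftop: the goose]
3. Technician goes to the rooftop with the pigeon.  [the basement: the corn, the ferret, the goat, the sheep | the rooftop: the goose, the pigeon]
4. Technician goes back to the basement alone.  [the basement: the corn, the ferret, the goat, the sheep | the rooftop: the goose, the pigeon]
5. Technician goes to the rooftop with the ferret.  [the basement: the corn, the goat, the sheep | the rooftop: the ferret, the goose, the pigeon]
6. Technician goes back to the basement alone.  [the basement: the corn, the goat, the sheep | the rooftop: the ferret, the goose, the pigeon]
7. Technician goes to the rooftop with the corn.  [the basement: the goat, the sheep | the rooftop: the corn, the ferret, the goose, the pigeon]
8. Technician goes back to the basement alone.  [the basement: the goat, the sheep | the rooftop: the corn, the ferret, the goose, the pigeon]
9. Technician goes to the rooftop with the goat.  [the basement: the sheep | the rooftop: the corn, the ferret, the goat, the goose, the pigeon]
10. Technician goes back to the basement alone.  [the basement: the sheep | the rooftop: the corn, the ferret, the goat, the goose, the pigeon]
11. Technician goes to the rooftop with the sheep.  [the basement: — | the rooftop: the corn, the ferret, the goat, the goose, the pigeon, the sheep]

Yes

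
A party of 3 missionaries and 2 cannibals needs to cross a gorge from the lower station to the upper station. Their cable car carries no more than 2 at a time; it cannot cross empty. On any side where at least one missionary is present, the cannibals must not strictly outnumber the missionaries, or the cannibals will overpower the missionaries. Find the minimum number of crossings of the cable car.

7

Counting alone: each trip to the upper station takes at most 2 across and each return brings at least 1 back, so after t trips out (and t−1 returns) at most 2t − (t−1) of the 5 are across; that first reaches 5 at t = 4, so at least 7 crossings are needed.
The plan below uses exactly 7 crossings, so it is optimal:
1. 2 cannibals → the upper station.  (the lower station: 3M 0C; the upper station: 0M 2C)
2. 1 cannibal ← the lower station.  (the lower station: 3M 1C; the upper station: 0M 1C)
3. 2 missionaries → the upper station.  (the lower station: 1M 1C; the upper station: 2M 1C)
4. 1 missionary ← the lower station.  (the lower station: 2M 1C; the upper station: 1M 1C)
5. 1 missionary and 1 cannibal → the upper station.  (the lower station: 1M 0C; the upper station: 2M 2C)
6. 1 cannibal ← the lower station.  (the lower station: 1M 1C; the upper station: 2M 1C)
7. 1 missionary and 1 cannibal → the upper station.  (the lower station: 0M 0C; the upper station: 3M 2C)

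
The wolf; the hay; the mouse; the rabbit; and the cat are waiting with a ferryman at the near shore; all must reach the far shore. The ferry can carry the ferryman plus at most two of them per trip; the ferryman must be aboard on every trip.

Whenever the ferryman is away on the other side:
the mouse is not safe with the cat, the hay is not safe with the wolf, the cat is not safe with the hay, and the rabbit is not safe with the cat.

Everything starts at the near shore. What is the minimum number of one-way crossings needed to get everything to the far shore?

Counting alone: the ferryman can take at most 2 across per trip to the far shore, so moving all 5 needs at least 3 loaded trips out, with a return between consecutive ones — at least 5 crossings.
The plan below uses exactly 5 crossings, so it is optimal:
1. Ferryman goes to the far shore with the cat and the wolf.  [the near shore: the hay, the mouse, the rabbit | the far shore: the cat, the wolf]
2. Ferryman goes back to the near shore alone.  [the near shore: the hay, the mouse, the rabbit | the far shore: the cat, the wolf]
3. Ferryman goes to the far shore with the mouse and the rabbit.  [the near shore: the hay | the far shore: the cat, the mouse, the rabbit, the wolf]
4. Ferryman goes back to the near shore with the cat.  [the near shore: the cat, the hay | the far shore: the mouse, the rabbit, the wolf]
5. Ferryman goes to the far shore with the cat and the hay.  [the near shore: — | the far shore: the cat, the hay, the mouse, the rabbit, the wolf]

5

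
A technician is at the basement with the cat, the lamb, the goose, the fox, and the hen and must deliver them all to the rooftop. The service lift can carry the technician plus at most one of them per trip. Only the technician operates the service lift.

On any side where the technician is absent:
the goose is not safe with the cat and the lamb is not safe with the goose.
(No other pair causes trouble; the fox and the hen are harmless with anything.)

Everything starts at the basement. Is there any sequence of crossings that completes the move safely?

1. Technician goes to the rooftop with the goose.  [the basement: the cat, the fox, the hen, the lamb | the rooftop: the goose]
2. Technician goes back to the basement alone.  [the basement: the cat, the fox, the hen, the lamb | the rooftop: the goose]
3. Technician goes to the rooftop with the cat.  [the basement: the fox, the hen, the lamb | the rooftop: the cat, the goose]
4. Technician goes back to the basement with the goose.  [the basement: the fox, the goose, the hen, the lamb | the rooftop: the cat]
5. Technician goes to the rooftop with the lamb.  [the basement: the fox, the goose, the hen | the rooftop: the cat, the lamb]
6. Technician goes back to the basement alone.  [the basement: the fox, the goose, the hen | the rooftop: the cat, the lamb]
7. Technician goes to the rooftop with the fox.  [the basement: the goose, the hen | the rooftop: the cat, the fox, the lamb]
8. Technician goes back to the basement alone.  [the basement: the goose, the hen | the rooftop: the cat, the fox, the lamb]
9. Technician goes to the rooftop with the hen.  [the basement: the goose | the rooftop: the cat, the fox, the hen, the lamb]
10. Technician goes back to the basement alone.  [the basement: the goose | the rooftop: the cat, the fox, the hen, the lamb]
11. Technician goes to the rooftop with the goose.  [the basement: — | the rooftop: the cat, the fox, the goose, the hen, the lamb]

Yes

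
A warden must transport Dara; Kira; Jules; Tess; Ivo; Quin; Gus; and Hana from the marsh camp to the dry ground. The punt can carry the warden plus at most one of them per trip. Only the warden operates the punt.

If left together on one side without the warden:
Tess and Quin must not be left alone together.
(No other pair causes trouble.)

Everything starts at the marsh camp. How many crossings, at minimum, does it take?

15

Counting alone: the warden can take at most 1 across per trip to the dry ground, so moving all 8 needs at least 8 loaded trips out, with a return between consecutive ones — at least 15 crossings.
The plan below uses exactly 15 crossings, so it is optimal:
1. Warden goes to the dry ground with Tess.  [the marsh camp: Dara, Gus, Hana, Ivo, Jules, Kira, Quin | the dry ground: Tess]
2. Warden goes back to the marsh camp alone.  [the marsh camp: Dara, Gus, Hana, Ivo, Jules, Kira, Quin | the dry ground: Tess]
3. Warden goes to the dry ground with Dara.  [the marsh camp: Gus, Hana, Ivo, Jules, Kira, Quin | the dry ground: Dara, Tess]
4. Warden goes back to the marsh camp alone.  [the marsh camp: Gus, Hana, Ivo, Jules, Kira, Quin | the dry ground: Dara, Tess]
5. Warden goes to the dry ground with Kira.  [the marsh camp: Gus, Hana, Ivo, Jules, Quin | the dry ground: Dara, Kira, Tess]
6. Warden goes back to the marsh camp alone.  [the marsh camp: Gus, Hana, Ivo, Jules, Quin | the dry ground: Dara, Kira, Tess]
7. Warden goes to the dry ground with Jules.  [the marsh camp: Gus, Hana, Ivo, Quin | the dry ground: Dara, Jules, Kira, Tess]
8. Warden goes back to the marsh camp alone.  [the marsh camp: Gus, Hana, Ivo, Quin | the dry ground: Dara, Jules, Kira, Tess]
9. Warden goes to the dry ground with Ivo.  [the marsh camp: Gus, Hana, Quin | the dry ground: Dara, Ivo, Jules, Kira, Tess]
10. Warden goes back to the marsh camp alone.  [the marsh camp: Gus, Hana, Quin | the dry ground: Dara, Ivo, Jules, Kira, Tess]
11. Warden goes to the dry ground with Gus.  [the marsh camp: Hana, Quin | the dry ground: Dara, Gus, Ivo, Jules, Kira, Tess]
12. Warden goes back to the marsh camp alone.  [the marsh camp: Hana, Quin | the dry ground: Dara, Gus, Ivo, Jules, Kira, Tess]
13. Warden goes to the dry ground with Hana.  [the marsh camp: Quin | the dry ground: Dara, Gus, Hana, Ivo, Jules, Kira, Tess]
14. Warden goes back to the marsh camp alone.  [the marsh camp: Quin | the dry ground: Dara, Gus, Hana, Ivo, Jules, Kira, Tess]
15. Warden goes to the dry ground with Quin.  [the marsh camp: — | the dry ground: Dara, Gus, Hana, Ivo, Jules, Kira, Quin, Tess]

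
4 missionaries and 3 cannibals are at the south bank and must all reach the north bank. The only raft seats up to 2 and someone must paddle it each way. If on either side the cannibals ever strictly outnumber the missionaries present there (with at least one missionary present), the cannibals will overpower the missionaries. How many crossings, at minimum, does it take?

Counting alone: each trip to the north bank takes at most 2 across and each return brings at least 1 back, so after t trips out (and t−1 returns) at most 2t − (t−1) of the 7 are across; that first reaches 7 at t = 6, so at least 11 crossings are needed.
The plan below uses exactly 11 crossings, so it is optimal:
1. 2 cannibals → the north bank.  (the south bank: 4M 1C; the north bank: 0M 2C)
2. 1 cannibal ← the south bank.  (the south bank: 4M 2C; the north bank: 0M 1C)
3. 2 cannibals → the north bank.  (the south bank: 4M 0C; the north bank: 0M 3C)
4. 1 cannibal ← the south bank.  (the south bank: 4M 1C; the north bank: 0M 2C)
5. 2 missionaries → the north bank.  (the south bank: 2M 1C; the north bank: 2M 2C)
6. 1 cannibal ← the south bank.  (the south bank: 2M 2C; the north bank: 2M 1C)
7. 1 missionary and 1 cannibal → the north bank.  (the south bank: 1M 1C; the north bank: 3M 2C)
8. 1 missionary ← the south bank.  (the south bank: 2M 1C; the north bank: 2M 2C)
9. 1 missionary and 1 cannibal → the north bank.  (the south bank: 1M 0C; the north bank: 3M 3C)
10. 1 cannibal ← the south bank.  (the south bank: 1M 1C; the north bank: 3M 2C)
11. 1 missionary and 1 cannibal → the north bank.  (the south bank: 0M 0C; the north bank: 4M 3C)

11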